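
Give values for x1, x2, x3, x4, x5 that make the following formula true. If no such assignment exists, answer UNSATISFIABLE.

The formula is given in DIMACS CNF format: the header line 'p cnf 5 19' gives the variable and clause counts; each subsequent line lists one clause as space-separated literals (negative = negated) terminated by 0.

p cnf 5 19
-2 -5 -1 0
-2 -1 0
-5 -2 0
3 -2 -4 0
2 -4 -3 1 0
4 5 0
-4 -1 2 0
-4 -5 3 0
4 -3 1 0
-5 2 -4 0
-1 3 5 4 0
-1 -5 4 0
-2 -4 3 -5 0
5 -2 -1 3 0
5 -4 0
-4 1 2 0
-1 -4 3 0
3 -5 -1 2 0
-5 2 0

Branch on x2: set x2 = False.
(¬x5) alone gives x5 = False.
(x4) alone gives x4 = True.
But (¬x4) is also a unit clause — contradiction.
So x2 must be the other value — set x2 = True.
(¬x1) alone gives x1 = False.
(¬x5) alone gives x5 = False.
(x4) alone gives x4 = True.
But (¬x4) is also a unit clause — contradiction.
Either choice for x2 ends in contradiction.

UNSATISFIABLE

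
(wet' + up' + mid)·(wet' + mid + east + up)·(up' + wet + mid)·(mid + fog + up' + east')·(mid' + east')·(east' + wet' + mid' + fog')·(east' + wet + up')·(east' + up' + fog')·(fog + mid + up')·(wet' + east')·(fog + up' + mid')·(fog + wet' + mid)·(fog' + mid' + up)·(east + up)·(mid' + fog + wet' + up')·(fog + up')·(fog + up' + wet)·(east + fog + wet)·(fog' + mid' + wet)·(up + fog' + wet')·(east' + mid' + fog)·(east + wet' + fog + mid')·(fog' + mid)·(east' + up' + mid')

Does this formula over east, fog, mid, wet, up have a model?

Branch on mid: set mid = 0.
(fog') alone gives fog = 0.
(up') alone gives up = 0.
(wet') alone gives wet = 0.
(east) alone gives east = 1.
This assignment satisfies each clause.
A satisfying assignment: east=1, fog=0, mid=0, wet=0, up=0.

Yes, satisfiable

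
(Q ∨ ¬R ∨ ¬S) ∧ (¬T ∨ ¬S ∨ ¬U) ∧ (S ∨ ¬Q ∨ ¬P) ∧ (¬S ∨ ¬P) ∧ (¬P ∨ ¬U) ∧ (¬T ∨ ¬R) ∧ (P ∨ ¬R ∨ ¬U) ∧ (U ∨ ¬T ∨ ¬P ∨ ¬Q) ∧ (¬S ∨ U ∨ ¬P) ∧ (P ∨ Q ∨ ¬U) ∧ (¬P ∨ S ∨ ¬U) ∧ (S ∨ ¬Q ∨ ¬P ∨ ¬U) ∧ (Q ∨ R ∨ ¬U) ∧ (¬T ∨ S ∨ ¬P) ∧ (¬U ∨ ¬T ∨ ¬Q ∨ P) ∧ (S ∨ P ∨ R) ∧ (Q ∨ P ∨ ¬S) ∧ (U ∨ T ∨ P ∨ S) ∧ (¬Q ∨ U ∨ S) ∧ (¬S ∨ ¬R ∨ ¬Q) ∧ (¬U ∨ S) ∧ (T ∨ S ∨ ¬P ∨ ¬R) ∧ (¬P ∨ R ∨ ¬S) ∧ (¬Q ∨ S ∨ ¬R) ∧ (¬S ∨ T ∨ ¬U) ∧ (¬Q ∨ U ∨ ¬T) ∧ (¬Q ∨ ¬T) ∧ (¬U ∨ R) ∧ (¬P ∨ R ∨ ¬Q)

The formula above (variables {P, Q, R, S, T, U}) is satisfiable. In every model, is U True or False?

False

Suppose U = True.
(¬P) alone gives P = False.
(¬R) alone gives R = False.
But (R) is also a unit clause — contradiction.
So every satisfying assignment has U = False.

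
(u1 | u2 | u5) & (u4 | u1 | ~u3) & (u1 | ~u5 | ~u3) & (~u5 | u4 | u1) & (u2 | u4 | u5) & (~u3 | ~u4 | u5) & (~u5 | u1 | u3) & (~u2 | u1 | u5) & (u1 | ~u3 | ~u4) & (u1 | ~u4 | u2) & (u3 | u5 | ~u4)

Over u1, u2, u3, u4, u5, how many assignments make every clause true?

There are 2^5 = 32 truth assignments over (u1, u2, u3, u4, u5).
Split on u5. With u5 = 1, the clauses containing u5 are satisfied and ~u5 drops from the rest; 8 of the 2^4 = 16 assignments to the other variables satisfy what remains.
With u5 = 0, by the same count on the reduced clause set, 2 assignments work.
(One model: u1=T, u2=F, u3=F, u4=F, u5=T.)
Total: 8 + 2 = 10.

10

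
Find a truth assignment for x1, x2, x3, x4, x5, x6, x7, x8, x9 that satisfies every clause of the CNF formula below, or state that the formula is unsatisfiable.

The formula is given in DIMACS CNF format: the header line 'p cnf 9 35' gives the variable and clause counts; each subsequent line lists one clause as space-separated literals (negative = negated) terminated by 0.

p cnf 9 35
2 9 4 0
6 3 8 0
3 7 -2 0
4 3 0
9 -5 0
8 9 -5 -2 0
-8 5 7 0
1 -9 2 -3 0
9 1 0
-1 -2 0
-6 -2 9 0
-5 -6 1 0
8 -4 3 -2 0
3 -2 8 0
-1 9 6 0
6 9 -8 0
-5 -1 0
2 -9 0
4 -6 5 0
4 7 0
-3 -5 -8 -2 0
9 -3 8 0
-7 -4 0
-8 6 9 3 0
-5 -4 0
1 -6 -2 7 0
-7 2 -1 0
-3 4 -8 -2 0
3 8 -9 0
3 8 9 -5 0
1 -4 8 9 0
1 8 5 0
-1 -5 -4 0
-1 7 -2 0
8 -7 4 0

Suppose x4 = True.
From the singleton clause (¬x7), x7 = False.
From the singleton clause (¬x5), x5 = False.
From the singleton clause (¬x8), x8 = False.
From the singleton clause (x1), x1 = True.
From the singleton clause (¬x2), x2 = False.
From the singleton clause (¬x9), x9 = False.
From the singleton clause (x6), x6 = True.
From the singleton clause (¬x3), x3 = False.
All clauses are satisfied.

x1 ↦ True; x2 ↦ False; x3 ↦ False; x4 ↦ True; x5 ↦ False; x6 ↦ True; x7 ↦ False; x8 ↦ False; x9 ↦ False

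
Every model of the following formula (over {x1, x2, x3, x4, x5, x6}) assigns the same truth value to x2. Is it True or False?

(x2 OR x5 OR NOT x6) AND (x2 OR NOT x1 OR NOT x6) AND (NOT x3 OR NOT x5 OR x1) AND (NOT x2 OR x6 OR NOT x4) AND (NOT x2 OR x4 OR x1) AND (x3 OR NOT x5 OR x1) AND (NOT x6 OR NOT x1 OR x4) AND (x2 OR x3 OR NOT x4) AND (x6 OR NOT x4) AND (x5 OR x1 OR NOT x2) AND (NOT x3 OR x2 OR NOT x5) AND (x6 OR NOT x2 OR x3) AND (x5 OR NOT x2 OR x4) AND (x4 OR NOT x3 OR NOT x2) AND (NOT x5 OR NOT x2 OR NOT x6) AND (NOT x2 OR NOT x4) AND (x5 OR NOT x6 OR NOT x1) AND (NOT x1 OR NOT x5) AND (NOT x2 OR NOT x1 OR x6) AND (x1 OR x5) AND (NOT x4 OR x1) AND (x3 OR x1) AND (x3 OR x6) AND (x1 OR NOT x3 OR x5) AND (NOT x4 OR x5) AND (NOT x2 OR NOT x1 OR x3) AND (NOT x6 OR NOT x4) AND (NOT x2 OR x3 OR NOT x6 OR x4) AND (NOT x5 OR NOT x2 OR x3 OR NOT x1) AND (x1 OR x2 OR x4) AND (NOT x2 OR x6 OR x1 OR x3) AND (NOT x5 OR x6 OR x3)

Suppose x2 = true.
The clause (NOT x4) is unit, so x4 = false.
The clause (x1) is unit, so x1 = true.
The clause (NOT x6) is unit, so x6 = false.
But (x6) is also a unit clause — contradiction.
So every satisfying assignment has x2 = False.

False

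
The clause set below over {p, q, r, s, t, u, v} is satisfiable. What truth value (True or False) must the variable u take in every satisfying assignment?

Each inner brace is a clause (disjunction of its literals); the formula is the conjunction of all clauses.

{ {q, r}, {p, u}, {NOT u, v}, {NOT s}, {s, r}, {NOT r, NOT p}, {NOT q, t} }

Suppose u = false.
(p) alone gives p = true.
(NOT s) alone gives s = false.
(r) alone gives r = true.
That conflicts with the unit clause (NOT r).
So every satisfying assignment has u = True.

True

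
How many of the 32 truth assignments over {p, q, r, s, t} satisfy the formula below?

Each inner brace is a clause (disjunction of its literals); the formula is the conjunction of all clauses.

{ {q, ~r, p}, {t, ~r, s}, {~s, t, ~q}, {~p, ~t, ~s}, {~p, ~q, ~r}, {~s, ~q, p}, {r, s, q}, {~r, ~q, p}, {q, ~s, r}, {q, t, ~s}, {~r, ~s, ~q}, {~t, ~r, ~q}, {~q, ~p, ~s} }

There are 2^5 = 32 truth assignments over (p, q, r, s, t).
Split on q. With q = 1, the clauses containing q are satisfied and ~q drops from the rest; 4 of the 2^4 = 16 assignments to the other variables satisfy what remains.
With q = 0, by the same count on the reduced clause set, 1 assignment works.
Total: 4 + 1 = 5.

5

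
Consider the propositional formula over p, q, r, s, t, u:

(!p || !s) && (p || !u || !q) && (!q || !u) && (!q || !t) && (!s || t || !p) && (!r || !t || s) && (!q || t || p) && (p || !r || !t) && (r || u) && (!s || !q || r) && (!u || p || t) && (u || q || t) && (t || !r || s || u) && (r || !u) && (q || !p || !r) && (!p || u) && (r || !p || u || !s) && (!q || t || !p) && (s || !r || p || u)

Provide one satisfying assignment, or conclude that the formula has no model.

UNSATISFIABLE

Branch on p: set p = false.
Branch on u: set u = false.
The clause (r) is unit, so r = true.
The clause (!t) is unit, so t = false.
The clause (!q) is unit, so q = false.
That conflicts with the unit clause (q).
Undo u and try u = true.
The clause (!q) is unit, so q = false.
The clause (t) is unit, so t = true.
The clause (!r) is unit, so r = false.
That conflicts with the unit clause (r).
Both values of u lead to a conflict.
Undo p and try p = true.
The clause (!s) is unit, so s = false.
The clause (u) is unit, so u = true.
The clause (!q) is unit, so q = false.
The clause (r) is unit, so r = true.
That conflicts with the unit clause (!r).
Both values of p lead to a conflict.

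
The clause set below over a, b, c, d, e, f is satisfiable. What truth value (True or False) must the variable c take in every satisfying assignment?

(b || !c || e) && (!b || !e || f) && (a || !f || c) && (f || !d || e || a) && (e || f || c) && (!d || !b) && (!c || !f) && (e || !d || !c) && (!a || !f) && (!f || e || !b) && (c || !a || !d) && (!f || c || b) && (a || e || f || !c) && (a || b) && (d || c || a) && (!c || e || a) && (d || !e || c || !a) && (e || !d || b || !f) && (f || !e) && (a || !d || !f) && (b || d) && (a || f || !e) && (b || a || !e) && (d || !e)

True

Suppose c = false.
Branch on a: set a = true.
Unit clause (!f) forces f = false.
Unit clause (e) forces e = true.
That conflicts with the unit clause (!e).
So a must be the other value — set a = false.
Unit clause (!f) forces f = false.
Unit clause (e) forces e = true.
That conflicts with the unit clause (!e).
Neither a = true nor a = false works.
So every satisfying assignment has c = True.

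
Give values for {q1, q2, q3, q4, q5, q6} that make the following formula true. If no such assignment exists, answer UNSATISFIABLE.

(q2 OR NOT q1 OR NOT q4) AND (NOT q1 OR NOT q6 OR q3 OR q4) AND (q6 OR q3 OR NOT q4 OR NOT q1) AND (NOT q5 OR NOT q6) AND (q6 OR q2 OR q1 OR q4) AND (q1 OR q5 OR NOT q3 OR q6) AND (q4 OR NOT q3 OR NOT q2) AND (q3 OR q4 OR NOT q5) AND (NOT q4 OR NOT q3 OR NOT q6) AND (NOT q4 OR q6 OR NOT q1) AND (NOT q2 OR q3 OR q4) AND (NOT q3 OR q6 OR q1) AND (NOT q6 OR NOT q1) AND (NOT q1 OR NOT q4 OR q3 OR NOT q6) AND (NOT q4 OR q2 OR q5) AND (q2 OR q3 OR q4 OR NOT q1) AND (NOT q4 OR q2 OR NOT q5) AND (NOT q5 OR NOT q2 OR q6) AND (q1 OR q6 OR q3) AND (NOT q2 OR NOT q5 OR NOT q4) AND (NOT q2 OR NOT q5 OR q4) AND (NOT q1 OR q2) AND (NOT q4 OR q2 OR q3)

q1: false, q2: false, q3: false, q4: false, q5: false, q6: true

Try q5 = false.
Try q6 = true.
The clause (NOT q1) is unit, so q1 = false.
Try q4 = false.
Try q3 = false.
The clause (NOT q2) is unit, so q2 = false.
All clauses are satisfied.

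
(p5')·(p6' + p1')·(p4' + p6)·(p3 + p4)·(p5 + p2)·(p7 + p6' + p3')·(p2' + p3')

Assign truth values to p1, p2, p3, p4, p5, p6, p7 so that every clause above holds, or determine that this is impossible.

p1 ↦ 0,  p2 ↦ 1,  p3 ↦ 0,  p4 ↦ 1,  p5 ↦ 0,  p6 ↦ 1,  p7 ↦ 0

(p5') alone gives p5 = 0.
(p2) alone gives p2 = 1.
(p3') alone gives p3 = 0.
(p4) alone gives p4 = 1.
(p6) alone gives p6 = 1.
(p1') alone gives p1 = 0.
No clause remains; p7 is free.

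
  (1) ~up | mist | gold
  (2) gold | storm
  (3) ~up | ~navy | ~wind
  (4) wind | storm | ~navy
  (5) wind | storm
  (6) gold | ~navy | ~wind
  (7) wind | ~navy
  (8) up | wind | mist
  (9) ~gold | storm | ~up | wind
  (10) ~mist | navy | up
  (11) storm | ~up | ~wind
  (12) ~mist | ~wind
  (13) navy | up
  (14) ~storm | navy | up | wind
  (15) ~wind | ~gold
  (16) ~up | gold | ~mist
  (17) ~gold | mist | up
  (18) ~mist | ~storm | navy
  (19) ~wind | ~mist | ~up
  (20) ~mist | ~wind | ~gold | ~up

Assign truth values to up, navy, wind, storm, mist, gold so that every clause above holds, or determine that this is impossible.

Suppose gold = 1.
Unit clause (~wind) forces wind = 0.
Unit clause (storm) forces storm = 1.
Unit clause (~navy) forces navy = 0.
Unit clause (up) forces up = 1.
Unit clause (~mist) forces mist = 0.
This assignment satisfies each clause.

up=1; navy=0; wind=0; storm=1; mist=0; gold=1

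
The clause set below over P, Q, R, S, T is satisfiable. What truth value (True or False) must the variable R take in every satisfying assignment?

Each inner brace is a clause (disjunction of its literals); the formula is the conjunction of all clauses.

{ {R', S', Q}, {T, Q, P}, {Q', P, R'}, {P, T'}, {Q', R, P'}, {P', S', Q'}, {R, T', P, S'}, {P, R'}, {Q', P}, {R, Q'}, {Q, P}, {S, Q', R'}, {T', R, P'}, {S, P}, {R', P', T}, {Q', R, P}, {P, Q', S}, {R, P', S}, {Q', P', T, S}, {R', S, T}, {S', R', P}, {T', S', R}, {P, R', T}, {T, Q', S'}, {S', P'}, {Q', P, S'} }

True

Suppose R = 0.
(Q') alone gives Q = 0.
(P) alone gives P = 1.
(T') alone gives T = 0.
(S) alone gives S = 1.
That conflicts with the unit clause (S').
So every satisfying assignment has R = True.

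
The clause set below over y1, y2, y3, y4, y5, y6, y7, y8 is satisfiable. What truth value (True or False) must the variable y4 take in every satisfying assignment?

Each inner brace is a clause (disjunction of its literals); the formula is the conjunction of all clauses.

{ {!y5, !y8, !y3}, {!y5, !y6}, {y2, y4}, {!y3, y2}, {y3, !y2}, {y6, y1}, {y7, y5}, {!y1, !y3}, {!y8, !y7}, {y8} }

Suppose y4 = false.
(y2) alone gives y2 = true.
(y3) alone gives y3 = true.
(!y1) alone gives y1 = false.
(y6) alone gives y6 = true.
(!y5) alone gives y5 = false.
(y7) alone gives y7 = true.
(!y8) alone gives y8 = false.
But (y8) is also a unit clause — contradiction.
So every satisfying assignment has y4 = True.

True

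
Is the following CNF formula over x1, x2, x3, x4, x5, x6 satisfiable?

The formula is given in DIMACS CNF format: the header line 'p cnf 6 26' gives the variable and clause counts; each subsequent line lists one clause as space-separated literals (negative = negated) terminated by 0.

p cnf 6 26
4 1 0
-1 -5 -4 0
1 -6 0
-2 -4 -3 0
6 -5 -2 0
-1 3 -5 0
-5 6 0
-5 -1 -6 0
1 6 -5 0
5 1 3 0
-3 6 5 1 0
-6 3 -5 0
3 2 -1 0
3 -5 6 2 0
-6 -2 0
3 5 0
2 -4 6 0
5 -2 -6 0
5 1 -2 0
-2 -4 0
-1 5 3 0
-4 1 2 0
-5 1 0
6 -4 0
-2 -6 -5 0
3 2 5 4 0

Yes

Try x4 = False.
(x1) alone gives x1 = True.
Try x3 = True.
Try x5 = False.
Try x6 = True.
(¬x2) alone gives x2 = False.
Every clause now holds.
A satisfying assignment: x1=True, x2=False, x3=True, x4=False, x5=False, x6=True.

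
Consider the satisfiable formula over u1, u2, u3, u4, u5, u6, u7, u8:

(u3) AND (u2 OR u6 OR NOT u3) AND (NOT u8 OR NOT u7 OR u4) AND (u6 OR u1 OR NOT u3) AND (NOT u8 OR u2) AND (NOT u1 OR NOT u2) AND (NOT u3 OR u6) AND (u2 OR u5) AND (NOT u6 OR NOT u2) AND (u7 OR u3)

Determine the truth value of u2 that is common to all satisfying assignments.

Suppose u2 = true.
From the singleton clause (u3), u3 = true.
From the singleton clause (NOT u1), u1 = false.
From the singleton clause (u6), u6 = true.
Now (NOT u6) is unsatisfied and unit — conflict.
So every satisfying assignment has u2 = False.

False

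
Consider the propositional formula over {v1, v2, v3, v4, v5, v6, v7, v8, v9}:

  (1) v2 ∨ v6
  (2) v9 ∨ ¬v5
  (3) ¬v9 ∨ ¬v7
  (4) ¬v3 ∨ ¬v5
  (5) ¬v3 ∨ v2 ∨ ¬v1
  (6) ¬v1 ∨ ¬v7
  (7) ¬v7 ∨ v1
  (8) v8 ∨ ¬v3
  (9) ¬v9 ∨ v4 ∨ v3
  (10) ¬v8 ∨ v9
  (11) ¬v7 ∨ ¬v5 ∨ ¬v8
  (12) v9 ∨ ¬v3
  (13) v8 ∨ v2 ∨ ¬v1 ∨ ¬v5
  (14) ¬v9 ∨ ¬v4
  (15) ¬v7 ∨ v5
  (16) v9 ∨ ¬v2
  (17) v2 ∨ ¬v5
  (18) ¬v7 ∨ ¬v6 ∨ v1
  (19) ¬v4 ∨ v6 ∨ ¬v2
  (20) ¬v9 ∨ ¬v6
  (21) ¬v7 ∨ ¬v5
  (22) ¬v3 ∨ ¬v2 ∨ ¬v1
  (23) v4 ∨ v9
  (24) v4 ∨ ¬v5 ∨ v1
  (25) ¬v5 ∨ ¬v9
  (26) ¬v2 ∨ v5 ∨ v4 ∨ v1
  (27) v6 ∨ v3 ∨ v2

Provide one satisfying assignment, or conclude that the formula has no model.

Case v2 = False:
From the singleton clause (v6), v6 = True.
From the singleton clause (¬v5), v5 = False.
From the singleton clause (¬v7), v7 = False.
From the singleton clause (¬v9), v9 = False.
From the singleton clause (¬v8), v8 = False.
From the singleton clause (¬v3), v3 = False.
From the singleton clause (v4), v4 = True.
No clause remains; v1 is free.

v1: True; v2: False; v3: False; v4: True; v5: False; v6: True; v7: False; v8: False; v9: False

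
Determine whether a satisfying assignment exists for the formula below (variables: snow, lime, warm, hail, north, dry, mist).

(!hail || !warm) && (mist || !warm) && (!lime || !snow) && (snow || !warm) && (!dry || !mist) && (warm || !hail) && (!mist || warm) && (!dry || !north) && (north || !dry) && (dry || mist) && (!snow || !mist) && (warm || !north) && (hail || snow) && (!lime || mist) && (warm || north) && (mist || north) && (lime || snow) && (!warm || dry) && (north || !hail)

Branch on hail: set hail = false.
The clause (snow) is unit, so snow = true.
The clause (!lime) is unit, so lime = false.
The clause (!mist) is unit, so mist = false.
The clause (!warm) is unit, so warm = false.
The clause (dry) is unit, so dry = true.
The clause (!north) is unit, so north = false.
That conflicts with the unit clause (north).
That branch fails; take hail = true instead.
The clause (!warm) is unit, so warm = false.
That conflicts with the unit clause (warm).
Both values of hail lead to a conflict.
No assignment satisfies every clause.

Unsatisfiable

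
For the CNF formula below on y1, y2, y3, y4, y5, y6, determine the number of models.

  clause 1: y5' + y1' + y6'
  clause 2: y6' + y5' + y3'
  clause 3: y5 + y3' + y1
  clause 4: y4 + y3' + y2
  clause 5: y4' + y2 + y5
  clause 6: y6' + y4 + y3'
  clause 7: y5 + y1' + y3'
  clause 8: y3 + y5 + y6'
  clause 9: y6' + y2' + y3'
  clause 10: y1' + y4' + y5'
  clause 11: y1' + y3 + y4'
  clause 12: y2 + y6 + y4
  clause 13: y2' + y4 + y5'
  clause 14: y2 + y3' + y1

9

There are 2^6 = 64 truth assignments over (y1, y2, y3, y4, y5, y6).
Split on y2. With y2 = 1, the clauses containing y2 are satisfied and y2' drops from the rest; 6 of the 2^5 = 32 assignments to the other variables satisfy what remains.
With y2 = 0, by the same count on the reduced clause set, 3 assignments work.
(One model: y1=F, y2=F, y3=F, y4=F, y5=T, y6=T.)
Total: 6 + 3 = 9.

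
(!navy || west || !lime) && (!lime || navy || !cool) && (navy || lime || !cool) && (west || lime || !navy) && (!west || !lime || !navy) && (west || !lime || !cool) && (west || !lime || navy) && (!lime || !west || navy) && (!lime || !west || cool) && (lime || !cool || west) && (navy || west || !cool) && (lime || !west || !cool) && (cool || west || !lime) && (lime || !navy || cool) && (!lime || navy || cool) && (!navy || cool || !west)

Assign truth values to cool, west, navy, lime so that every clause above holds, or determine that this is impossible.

cool ↦ false,  west ↦ false,  navy ↦ false,  lime ↦ false

Suppose navy = false.
Suppose lime = false.
(!cool) alone gives cool = false.
All clauses hold; west can take either value.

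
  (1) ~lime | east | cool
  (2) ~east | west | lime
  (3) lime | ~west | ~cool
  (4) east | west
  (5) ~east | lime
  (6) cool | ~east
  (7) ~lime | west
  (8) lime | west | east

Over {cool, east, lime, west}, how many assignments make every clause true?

There are 2^4 = 16 truth assignments over (cool, east, lime, west).
Check each against the 8 clauses (columns in the order cool, east, lime, west):
  F F F F  ✗ fails (east | west)
  F F F T  ✓ satisfies all
  F F T F  ✗ fails (~lime | east | cool)
  F F T T  ✗ fails (~lime | east | cool)
  F T F F  ✗ fails (~east | west | lime)
  F T F T  ✗ fails (~east | lime)
  F T T F  ✗ fails (cool | ~east)
  F T T T  ✗ fails (cool | ~east)
  T F F F  ✗ fails (east | west)
  T F F T  ✗ fails (lime | ~west | ~cool)
  T F T F  ✗ fails (east | west)
  T F T T  ✓ satisfies all
  T T F F  ✗ fails (~east | west | lime)
  T T F T  ✗ fails (lime | ~west | ~cool)
  T T T F  ✗ fails (~lime | west)
  T T T T  ✓ satisfies all
3 of the 16 rows are models.

3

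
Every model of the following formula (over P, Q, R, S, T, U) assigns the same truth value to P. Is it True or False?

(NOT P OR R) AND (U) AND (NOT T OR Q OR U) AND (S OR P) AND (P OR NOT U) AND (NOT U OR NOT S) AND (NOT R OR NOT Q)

Suppose P = false.
Unit clause (U) forces U = true.
That conflicts with the unit clause (NOT U).
So every satisfying assignment has P = True.

True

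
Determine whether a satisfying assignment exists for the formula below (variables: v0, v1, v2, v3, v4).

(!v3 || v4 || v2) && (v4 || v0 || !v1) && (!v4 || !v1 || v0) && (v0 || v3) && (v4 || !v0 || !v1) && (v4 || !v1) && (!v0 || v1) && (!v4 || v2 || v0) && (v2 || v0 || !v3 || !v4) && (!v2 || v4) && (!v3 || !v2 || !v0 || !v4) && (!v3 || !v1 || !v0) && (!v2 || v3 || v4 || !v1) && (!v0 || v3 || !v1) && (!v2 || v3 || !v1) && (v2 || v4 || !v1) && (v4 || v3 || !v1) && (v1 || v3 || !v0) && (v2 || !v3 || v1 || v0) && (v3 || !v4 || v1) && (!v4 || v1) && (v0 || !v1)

Branch on v0: set v0 = true.
Unit clause (v1) forces v1 = true.
Unit clause (v4) forces v4 = true.
Unit clause (!v3) forces v3 = false.
But (v3) is also a unit clause — contradiction.
Undo v0 and try v0 = false.
Unit clause (v3) forces v3 = true.
Unit clause (!v1) forces v1 = false.
Unit clause (v2) forces v2 = true.
Unit clause (v4) forces v4 = true.
But (!v4) is also a unit clause — contradiction.
Either choice for v0 ends in contradiction.
No assignment satisfies every clause.

No, unsatisfiable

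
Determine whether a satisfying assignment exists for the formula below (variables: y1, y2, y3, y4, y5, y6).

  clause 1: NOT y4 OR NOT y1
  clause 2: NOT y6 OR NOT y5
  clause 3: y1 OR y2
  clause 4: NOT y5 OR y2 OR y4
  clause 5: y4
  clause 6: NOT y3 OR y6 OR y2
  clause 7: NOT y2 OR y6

Yes, satisfiable

The clause (y4) is unit, so y4 = true.
The clause (NOT y1) is unit, so y1 = false.
The clause (y2) is unit, so y2 = true.
The clause (y6) is unit, so y6 = true.
The clause (NOT y5) is unit, so y5 = false.
No clause remains; y3 is free.
A satisfying assignment: y1=false; y2=true; y3=true; y4=true; y5=false; y6=true.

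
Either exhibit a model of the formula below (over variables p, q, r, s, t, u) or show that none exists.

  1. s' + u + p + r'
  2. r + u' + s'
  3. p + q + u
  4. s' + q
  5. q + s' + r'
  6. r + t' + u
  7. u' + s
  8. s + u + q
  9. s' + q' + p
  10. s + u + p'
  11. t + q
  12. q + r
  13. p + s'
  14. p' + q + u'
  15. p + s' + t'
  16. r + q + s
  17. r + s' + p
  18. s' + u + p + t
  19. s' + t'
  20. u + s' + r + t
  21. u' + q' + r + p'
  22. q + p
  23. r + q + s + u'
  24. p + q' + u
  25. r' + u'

p: 1,  q: 1,  r: 1,  s: 1,  t: 0,  u: 0

Case s = 1:
Unit clause (q) forces q = 1.
Unit clause (p) forces p = 1.
Unit clause (t') forces t = 0.
Case r = 1:
Unit clause (u') forces u = 0.
This assignment satisfies each clause.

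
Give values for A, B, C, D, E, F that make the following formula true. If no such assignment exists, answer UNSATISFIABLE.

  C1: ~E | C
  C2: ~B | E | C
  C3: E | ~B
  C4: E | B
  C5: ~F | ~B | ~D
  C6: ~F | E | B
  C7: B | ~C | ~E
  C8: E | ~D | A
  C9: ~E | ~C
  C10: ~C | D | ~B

UNSATISFIABLE

Branch on E: set E = 0.
Unit clause (~B) forces B = 0.
That conflicts with the unit clause (B).
That branch fails; take E = 1 instead.
Unit clause (C) forces C = 1.
That conflicts with the unit clause (~C).
Either choice for E ends in contradiction.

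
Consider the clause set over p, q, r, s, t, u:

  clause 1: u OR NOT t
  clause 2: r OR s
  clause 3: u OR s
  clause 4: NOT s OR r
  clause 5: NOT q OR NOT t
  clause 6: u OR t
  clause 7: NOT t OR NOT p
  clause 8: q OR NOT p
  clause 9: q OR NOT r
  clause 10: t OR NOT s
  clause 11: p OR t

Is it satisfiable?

Case u = true:
Case r = true:
Unit clause (q) forces q = true.
Unit clause (NOT t) forces t = false.
Unit clause (NOT s) forces s = false.
Unit clause (p) forces p = true.
This assignment satisfies each clause.
A satisfying assignment: p ↦ true; q ↦ true; r ↦ true; s ↦ false; t ↦ false; u ↦ true.

Yes, satisfiable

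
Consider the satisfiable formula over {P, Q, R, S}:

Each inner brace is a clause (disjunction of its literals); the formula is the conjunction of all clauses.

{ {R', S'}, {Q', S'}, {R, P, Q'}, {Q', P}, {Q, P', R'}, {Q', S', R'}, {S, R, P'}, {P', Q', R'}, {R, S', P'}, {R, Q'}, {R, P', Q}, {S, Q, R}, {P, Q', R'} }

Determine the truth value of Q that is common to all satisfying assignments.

False

Suppose Q = 1.
Unit clause (S') forces S = 0.
Unit clause (P) forces P = 1.
Unit clause (R) forces R = 1.
But (R') is also a unit clause — contradiction.
So every satisfying assignment has Q = False.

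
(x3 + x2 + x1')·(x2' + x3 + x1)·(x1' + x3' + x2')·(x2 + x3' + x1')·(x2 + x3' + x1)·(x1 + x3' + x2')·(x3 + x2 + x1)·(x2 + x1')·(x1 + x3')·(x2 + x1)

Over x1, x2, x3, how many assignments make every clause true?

1

There are 2^3 = 8 truth assignments over (x1, x2, x3).
Check each against the 10 clauses (columns in the order x1, x2, x3):
  F F F  ✗ fails (x3 + x2 + x1)
  F F T  ✗ fails (x2 + x3' + x1)
  F T F  ✗ fails (x2' + x3 + x1)
  F T T  ✗ fails (x1 + x3' + x2')
  T F F  ✗ fails (x3 + x2 + x1')
  T F T  ✗ fails (x2 + x3' + x1')
  T T F  ✓ satisfies all
  T T T  ✗ fails (x1' + x3' + x2')
1 of the 8 rows is a model.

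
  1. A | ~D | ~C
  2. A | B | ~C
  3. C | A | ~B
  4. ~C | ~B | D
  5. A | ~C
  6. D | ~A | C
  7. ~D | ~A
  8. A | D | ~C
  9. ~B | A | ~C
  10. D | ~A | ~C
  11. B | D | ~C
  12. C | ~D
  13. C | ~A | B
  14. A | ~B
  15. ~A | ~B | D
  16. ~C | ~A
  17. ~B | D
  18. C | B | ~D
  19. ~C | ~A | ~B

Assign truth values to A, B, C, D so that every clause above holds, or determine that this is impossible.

A ↦ 0, B ↦ 0, C ↦ 0, D ↦ 0

Suppose A = 0.
From the singleton clause (~C), C = 0.
From the singleton clause (~B), B = 0.
From the singleton clause (~D), D = 0.
Every clause now holds.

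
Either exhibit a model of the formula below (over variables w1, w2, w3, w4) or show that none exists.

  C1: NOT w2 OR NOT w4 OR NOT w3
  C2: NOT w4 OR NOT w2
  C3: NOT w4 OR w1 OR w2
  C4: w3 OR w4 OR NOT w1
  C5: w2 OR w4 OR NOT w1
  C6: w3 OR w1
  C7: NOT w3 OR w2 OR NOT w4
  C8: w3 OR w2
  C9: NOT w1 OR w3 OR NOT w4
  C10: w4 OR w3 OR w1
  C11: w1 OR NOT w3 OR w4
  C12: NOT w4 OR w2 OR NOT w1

w1: true,  w2: true,  w3: true,  w4: false

Case w4 = false:
Case w3 = true:
From the singleton clause (w1), w1 = true.
From the singleton clause (w2), w2 = true.
All clauses are satisfied.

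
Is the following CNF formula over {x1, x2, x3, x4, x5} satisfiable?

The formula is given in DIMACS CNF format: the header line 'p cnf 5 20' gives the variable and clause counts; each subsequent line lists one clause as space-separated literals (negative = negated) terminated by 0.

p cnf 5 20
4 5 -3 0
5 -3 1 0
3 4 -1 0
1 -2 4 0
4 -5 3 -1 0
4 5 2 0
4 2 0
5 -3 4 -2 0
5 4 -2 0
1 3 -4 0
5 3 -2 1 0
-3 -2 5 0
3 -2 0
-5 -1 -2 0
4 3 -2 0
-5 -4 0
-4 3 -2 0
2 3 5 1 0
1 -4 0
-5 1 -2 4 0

Yes, satisfiable

Suppose x4 = True.
The clause (¬x5) is unit, so x5 = False.
The clause (x1) is unit, so x1 = True.
Suppose x3 = True.
The clause (¬x2) is unit, so x2 = False.
All clauses are satisfied.
A satisfying assignment: x1 ↦ True,  x2 ↦ False,  x3 ↦ True,  x4 ↦ True,  x5 ↦ False.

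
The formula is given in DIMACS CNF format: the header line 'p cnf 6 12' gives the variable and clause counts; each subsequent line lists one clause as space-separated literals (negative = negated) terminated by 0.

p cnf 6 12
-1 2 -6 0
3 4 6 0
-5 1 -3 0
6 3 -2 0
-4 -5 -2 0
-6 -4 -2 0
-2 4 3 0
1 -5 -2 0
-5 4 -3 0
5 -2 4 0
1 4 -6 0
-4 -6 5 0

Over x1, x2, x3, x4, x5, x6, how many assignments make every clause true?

There are 2^6 = 64 truth assignments over (x1, x2, x3, x4, x5, x6).
Split on x2. With x2 = True, the clauses containing x2 are satisfied and ¬x2 drops from the rest; 2 of the 2^5 = 32 assignments to the other variables satisfy what remains.
With x2 = False, by the same count on the reduced clause set, 10 assignments work.
Total: 2 + 10 = 12.

12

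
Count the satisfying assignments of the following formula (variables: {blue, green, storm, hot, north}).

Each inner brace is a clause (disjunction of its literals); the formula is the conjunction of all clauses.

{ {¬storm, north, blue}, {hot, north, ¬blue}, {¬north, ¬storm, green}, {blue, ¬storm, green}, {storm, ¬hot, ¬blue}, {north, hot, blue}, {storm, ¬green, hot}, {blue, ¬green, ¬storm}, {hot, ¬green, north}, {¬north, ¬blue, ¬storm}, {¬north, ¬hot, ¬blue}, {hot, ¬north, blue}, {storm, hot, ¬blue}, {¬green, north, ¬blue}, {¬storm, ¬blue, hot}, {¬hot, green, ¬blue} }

There are 2^5 = 32 truth assignments over (blue, green, storm, hot, north).
Split on green. With green = True, the clauses containing green are satisfied and ¬green drops from the rest; 2 of the 2^4 = 16 assignments to the other variables satisfy what remains.
With green = False, by the same count on the reduced clause set, 2 assignments work.
(One model: blue=F, green=F, storm=F, hot=T, north=F.)
Total: 2 + 2 = 4.

4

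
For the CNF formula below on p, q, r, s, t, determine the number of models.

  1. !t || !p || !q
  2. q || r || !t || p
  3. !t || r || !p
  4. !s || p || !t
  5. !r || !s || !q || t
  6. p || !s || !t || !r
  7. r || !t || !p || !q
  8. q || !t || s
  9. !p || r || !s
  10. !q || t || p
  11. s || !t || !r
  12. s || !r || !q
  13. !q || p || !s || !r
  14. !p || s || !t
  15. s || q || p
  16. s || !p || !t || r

There are 2^5 = 32 truth assignments over (p, q, r, s, t).
Split on t. With t = true, the clauses containing t are satisfied and !t drops from the rest; 2 of the 2^4 = 16 assignments to the other variables satisfy what remains.
With t = false, by the same count on the reduced clause set, 6 assignments work.
(One model: p=F, q=F, r=F, s=T, t=F.)
Total: 2 + 6 = 8.

8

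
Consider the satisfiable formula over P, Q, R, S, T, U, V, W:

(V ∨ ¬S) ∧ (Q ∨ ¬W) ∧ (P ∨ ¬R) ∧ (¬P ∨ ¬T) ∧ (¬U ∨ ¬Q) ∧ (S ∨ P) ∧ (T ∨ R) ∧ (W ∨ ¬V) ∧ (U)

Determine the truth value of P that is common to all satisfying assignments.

Suppose P = False.
(¬R) alone gives R = False.
(S) alone gives S = True.
(V) alone gives V = True.
(T) alone gives T = True.
(W) alone gives W = True.
(Q) alone gives Q = True.
(¬U) alone gives U = False.
But (U) is also a unit clause — contradiction.
So every satisfying assignment has P = True.

True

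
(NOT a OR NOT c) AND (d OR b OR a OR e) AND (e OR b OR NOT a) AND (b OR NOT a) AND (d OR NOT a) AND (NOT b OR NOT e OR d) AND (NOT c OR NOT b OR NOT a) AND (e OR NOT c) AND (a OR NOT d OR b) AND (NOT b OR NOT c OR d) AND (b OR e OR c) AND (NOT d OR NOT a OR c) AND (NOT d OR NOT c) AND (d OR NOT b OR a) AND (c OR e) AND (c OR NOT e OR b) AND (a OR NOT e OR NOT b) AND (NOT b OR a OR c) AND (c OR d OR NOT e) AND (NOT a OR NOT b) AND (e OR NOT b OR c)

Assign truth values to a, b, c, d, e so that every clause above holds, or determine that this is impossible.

Branch on a: set a = false.
Branch on e: set e = true.
From the singleton clause (NOT b), b = false.
From the singleton clause (NOT d), d = false.
From the singleton clause (c), c = true.
This assignment satisfies each clause.

a: false,  b: false,  c: true,  d: false,  e: true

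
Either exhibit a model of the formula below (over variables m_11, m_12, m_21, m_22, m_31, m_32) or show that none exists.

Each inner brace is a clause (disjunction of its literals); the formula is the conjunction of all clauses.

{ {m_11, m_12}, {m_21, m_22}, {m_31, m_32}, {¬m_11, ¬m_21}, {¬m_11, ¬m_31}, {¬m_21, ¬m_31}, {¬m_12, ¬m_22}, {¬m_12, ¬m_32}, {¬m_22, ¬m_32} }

UNSATISFIABLE

Branch on m_11: set m_11 = True.
(¬m_21) alone gives m_21 = False.
(m_22) alone gives m_22 = True.
(¬m_31) alone gives m_31 = False.
(m_32) alone gives m_32 = True.
But (¬m_32) is also a unit clause — contradiction.
That branch fails; take m_11 = False instead.
(m_12) alone gives m_12 = True.
(¬m_22) alone gives m_22 = False.
(m_21) alone gives m_21 = True.
(¬m_31) alone gives m_31 = False.
(m_32) alone gives m_32 = True.
But (¬m_32) is also a unit clause — contradiction.
Both values of m_11 lead to a conflict.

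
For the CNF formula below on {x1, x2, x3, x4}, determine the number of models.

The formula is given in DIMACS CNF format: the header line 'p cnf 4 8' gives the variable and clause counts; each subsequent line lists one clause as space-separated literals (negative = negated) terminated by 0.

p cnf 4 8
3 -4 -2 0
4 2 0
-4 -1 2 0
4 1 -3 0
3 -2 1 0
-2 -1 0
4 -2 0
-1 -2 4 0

3

There are 2^4 = 16 truth assignments over (x1, x2, x3, x4).
Split on x2. With x2 = True, the clauses containing x2 are satisfied and ¬x2 drops from the rest; 1 of the 2^3 = 8 assignments to the other variables satisfy what remains.
With x2 = False, by the same count on the reduced clause set, 2 assignments work.
(One model: x1=F, x2=F, x3=F, x4=T.)
Total: 1 + 2 = 3.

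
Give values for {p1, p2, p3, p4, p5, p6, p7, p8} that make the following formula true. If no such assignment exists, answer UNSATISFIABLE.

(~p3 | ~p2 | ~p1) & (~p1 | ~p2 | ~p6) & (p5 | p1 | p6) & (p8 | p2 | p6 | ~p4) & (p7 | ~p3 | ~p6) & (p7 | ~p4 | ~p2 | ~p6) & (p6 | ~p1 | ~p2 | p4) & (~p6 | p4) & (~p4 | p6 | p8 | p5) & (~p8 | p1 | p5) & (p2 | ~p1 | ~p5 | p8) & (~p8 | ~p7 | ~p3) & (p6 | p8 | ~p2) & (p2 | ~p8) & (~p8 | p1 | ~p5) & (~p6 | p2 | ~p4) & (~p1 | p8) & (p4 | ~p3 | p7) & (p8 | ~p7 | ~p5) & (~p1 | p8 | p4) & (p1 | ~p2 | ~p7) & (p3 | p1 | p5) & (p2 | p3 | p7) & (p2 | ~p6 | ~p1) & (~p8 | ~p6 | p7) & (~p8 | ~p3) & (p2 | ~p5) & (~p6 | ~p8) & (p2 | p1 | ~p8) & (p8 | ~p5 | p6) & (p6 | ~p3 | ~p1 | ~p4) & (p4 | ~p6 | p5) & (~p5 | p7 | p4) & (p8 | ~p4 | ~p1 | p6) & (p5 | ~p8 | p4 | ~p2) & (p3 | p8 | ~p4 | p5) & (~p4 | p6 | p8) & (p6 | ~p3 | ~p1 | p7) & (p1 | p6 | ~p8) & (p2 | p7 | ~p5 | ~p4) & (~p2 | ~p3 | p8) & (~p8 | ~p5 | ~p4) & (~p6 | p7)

Case p6 = 0:
Case p5 = 0:
Unit clause (p1) forces p1 = 1.
Unit clause (p8) forces p8 = 1.
Unit clause (p2) forces p2 = 1.
Unit clause (~p3) forces p3 = 0.
Unit clause (p4) forces p4 = 1.
No clause remains; p7 is free.

p1=1,  p2=1,  p3=0,  p4=1,  p5=0,  p6=0,  p7=0,  p8=1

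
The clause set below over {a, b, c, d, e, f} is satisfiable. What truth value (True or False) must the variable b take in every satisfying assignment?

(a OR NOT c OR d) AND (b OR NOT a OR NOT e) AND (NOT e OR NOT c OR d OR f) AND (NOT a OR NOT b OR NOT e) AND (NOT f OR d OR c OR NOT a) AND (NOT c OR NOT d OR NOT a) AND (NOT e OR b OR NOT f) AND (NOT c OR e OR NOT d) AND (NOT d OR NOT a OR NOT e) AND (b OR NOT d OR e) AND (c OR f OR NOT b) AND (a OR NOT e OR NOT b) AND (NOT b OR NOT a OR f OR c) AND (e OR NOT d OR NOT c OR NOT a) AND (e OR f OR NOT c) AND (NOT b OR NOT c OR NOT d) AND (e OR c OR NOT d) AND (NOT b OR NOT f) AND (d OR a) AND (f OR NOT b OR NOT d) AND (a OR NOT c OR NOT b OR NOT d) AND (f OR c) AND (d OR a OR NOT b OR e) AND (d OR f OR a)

False

Suppose b = true.
Unit clause (NOT f) forces f = false.
Unit clause (c) forces c = true.
Unit clause (e) forces e = true.
Unit clause (d) forces d = true.
But (NOT d) is also a unit clause — contradiction.
So every satisfying assignment has b = False.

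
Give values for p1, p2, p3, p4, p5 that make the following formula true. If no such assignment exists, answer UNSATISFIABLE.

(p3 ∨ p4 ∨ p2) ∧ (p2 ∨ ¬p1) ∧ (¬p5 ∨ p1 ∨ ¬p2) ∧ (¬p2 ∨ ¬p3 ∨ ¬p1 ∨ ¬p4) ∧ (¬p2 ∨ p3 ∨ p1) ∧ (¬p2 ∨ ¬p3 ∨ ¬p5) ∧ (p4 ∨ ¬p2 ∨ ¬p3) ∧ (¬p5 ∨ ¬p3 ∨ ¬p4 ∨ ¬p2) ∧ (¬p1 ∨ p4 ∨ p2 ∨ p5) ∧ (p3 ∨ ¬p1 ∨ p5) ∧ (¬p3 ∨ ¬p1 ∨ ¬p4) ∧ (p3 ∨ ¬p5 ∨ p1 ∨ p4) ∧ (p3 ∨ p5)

Try p2 = False.
The clause (¬p1) is unit, so p1 = False.
Try p3 = True.
All clauses hold; p4, p5 can take either value.

p1 ↦ False; p2 ↦ False; p3 ↦ True; p4 ↦ False; p5 ↦ False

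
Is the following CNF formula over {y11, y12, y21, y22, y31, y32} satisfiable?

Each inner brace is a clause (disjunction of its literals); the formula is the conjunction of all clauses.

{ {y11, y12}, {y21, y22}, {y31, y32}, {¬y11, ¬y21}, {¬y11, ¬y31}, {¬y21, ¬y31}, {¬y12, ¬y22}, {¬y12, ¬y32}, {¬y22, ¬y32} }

Case y11 = True:
From the singleton clause (¬y21), y21 = False.
From the singleton clause (y22), y22 = True.
From the singleton clause (¬y31), y31 = False.
From the singleton clause (y32), y32 = True.
Now (¬y32) is unsatisfied and unit — conflict.
That branch fails; take y11 = False instead.
From the singleton clause (y12), y12 = True.
From the singleton clause (¬y22), y22 = False.
From the singleton clause (y21), y21 = True.
From the singleton clause (¬y31), y31 = False.
From the singleton clause (y32), y32 = True.
Now (¬y32) is unsatisfied and unit — conflict.
Either choice for y11 ends in contradiction.
No assignment satisfies every clause.

Unsatisfiable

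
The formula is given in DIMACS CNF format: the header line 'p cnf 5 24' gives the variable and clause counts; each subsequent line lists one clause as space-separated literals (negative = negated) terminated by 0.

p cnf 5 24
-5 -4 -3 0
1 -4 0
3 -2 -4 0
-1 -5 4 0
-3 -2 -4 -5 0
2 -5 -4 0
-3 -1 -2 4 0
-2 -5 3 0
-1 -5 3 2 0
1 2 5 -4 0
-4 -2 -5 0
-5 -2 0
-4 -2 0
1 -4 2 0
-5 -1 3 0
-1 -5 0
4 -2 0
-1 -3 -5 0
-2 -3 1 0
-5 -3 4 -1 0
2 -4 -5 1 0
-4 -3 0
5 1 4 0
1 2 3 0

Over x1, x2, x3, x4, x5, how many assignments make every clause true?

There are 2^5 = 32 truth assignments over (x1, x2, x3, x4, x5).
Split on x2. With x2 = True, the clauses containing x2 are satisfied and ¬x2 drops from the rest; 0 of the 2^4 = 16 assignments to the other variables satisfy what remains.
With x2 = False, by the same count on the reduced clause set, 4 assignments work.
(One model: x1=F, x2=F, x3=T, x4=F, x5=T.)
Total: 0 + 4 = 4.

4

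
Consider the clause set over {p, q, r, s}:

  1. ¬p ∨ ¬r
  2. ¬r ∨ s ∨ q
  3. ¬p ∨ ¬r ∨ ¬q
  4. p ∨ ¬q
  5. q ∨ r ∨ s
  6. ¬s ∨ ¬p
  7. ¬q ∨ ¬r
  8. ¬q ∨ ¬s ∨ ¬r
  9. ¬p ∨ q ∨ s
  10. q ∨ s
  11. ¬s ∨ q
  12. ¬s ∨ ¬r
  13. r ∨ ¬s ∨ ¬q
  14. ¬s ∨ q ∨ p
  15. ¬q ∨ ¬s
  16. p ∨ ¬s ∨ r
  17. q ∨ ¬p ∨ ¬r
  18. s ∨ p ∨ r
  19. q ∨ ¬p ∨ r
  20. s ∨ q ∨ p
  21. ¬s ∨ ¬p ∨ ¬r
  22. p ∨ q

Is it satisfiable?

Yes

Branch on p: set p = True.
From the singleton clause (¬r), r = False.
From the singleton clause (¬s), s = False.
From the singleton clause (q), q = True.
All clauses are satisfied.
A satisfying assignment: p: True,  q: True,  r: False,  s: False.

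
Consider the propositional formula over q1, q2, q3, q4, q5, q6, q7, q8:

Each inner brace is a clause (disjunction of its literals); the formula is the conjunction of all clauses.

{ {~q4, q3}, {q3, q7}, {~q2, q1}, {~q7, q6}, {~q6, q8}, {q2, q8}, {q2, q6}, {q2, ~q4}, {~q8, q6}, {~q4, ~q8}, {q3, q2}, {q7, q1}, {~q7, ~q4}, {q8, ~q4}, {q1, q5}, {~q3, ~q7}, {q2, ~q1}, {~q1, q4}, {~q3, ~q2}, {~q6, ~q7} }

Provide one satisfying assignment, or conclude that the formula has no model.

Case q4 = 0:
Unit clause (~q1) forces q1 = 0.
Unit clause (~q2) forces q2 = 0.
Unit clause (q8) forces q8 = 1.
Unit clause (q6) forces q6 = 1.
Unit clause (q3) forces q3 = 1.
Unit clause (q7) forces q7 = 1.
But (~q7) is also a unit clause — contradiction.
So q4 must be the other value — set q4 = 1.
Unit clause (q3) forces q3 = 1.
Unit clause (q2) forces q2 = 1.
But (~q2) is also a unit clause — contradiction.
Both values of q4 lead to a conflict.

UNSATISFIABLE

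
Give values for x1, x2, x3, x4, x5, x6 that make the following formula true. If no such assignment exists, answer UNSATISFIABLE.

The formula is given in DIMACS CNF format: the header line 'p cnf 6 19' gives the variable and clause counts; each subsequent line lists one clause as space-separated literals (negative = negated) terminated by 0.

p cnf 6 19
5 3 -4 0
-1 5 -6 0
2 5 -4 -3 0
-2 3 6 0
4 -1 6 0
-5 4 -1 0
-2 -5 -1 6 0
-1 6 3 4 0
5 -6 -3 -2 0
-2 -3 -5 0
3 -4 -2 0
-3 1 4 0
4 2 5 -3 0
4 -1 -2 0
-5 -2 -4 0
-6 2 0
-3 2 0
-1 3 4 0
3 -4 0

x1: False; x2: False; x3: False; x4: False; x5: True; x6: False

Branch on x6: set x6 = False.
Branch on x2: set x2 = False.
Unit clause (¬x3) forces x3 = False.
Unit clause (¬x4) forces x4 = False.
Unit clause (¬x1) forces x1 = False.
Every clause is now satisfied; x5 is unconstrained.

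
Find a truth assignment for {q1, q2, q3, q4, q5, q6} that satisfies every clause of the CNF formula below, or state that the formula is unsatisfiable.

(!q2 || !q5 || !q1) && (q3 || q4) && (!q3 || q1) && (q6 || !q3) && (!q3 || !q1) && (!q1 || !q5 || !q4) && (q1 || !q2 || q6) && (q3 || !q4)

Try q3 = true.
From the singleton clause (q1), q1 = true.
That conflicts with the unit clause (!q1).
So q3 must be the other value — set q3 = false.
From the singleton clause (q4), q4 = true.
That conflicts with the unit clause (!q4).
Neither q3 = true nor q3 = false works.

UNSATISFIABLE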